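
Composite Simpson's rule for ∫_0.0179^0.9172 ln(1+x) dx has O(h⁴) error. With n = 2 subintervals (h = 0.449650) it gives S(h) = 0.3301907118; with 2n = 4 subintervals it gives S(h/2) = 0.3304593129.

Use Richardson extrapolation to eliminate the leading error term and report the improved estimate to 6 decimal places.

The method has order 4: 2^4 = 16.
Top: 16(0.3304593129) − (0.3301907118) = 4.9571582946
Divide by 2^4 − 1 = 15.
(16 × 0.3304593129 − 0.3301907118)/(16 − 1) = 0.3304772196
Correction |R − A(h/2)| = 1.791e-05; gap |A(h/2) − A(h)| = 2.686e-04.

0.330477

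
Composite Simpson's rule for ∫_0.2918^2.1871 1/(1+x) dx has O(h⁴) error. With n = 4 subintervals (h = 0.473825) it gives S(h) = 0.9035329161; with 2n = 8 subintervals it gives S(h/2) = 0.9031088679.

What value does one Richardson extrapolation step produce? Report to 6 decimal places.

With r = 4 the leading error scales as h^4, so the weight is 2^4 = 16.
Top: 16(0.9031088679) − (0.9035329161) = 13.5462089703
Extrapolated: 13.5462089703 / 15 = 0.9030805980
Gap between inputs: 4.240e-04; correction applied: −0.0000282699.

0.903081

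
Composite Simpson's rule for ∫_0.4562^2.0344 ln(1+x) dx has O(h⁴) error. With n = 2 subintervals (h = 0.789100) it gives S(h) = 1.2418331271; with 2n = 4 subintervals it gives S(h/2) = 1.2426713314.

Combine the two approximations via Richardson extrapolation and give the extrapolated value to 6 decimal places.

1.242727

Method order is 4; weight 2^4 = 16.
2^4×A(h/2) = 19.8827413024; minus A(h) gives 18.6409081753.
Divide by 2^4 − 1 = 15.
So the Richardson estimate is 1.2427272117.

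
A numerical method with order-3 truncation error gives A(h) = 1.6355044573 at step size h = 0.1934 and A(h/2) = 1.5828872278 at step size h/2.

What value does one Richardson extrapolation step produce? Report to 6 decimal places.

With r = 3 the leading error scales as h^3, so the weight is 2^3 = 8.
8·1.5828872278 = 12.6630978224; subtract 1.6355044573 → 11.0275933651
Divide by 2^3 − 1 = 7.
R = 11.0275933651/7 = 1.5753704807

1.575370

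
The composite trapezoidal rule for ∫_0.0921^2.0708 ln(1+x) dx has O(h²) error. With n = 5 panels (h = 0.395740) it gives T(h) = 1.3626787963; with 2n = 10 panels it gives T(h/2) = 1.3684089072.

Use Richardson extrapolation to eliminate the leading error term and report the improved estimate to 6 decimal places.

Error is O(h^2); halving h shrinks it by 2^2 = 4.
Numerator 4×A(h/2) − A(h) = 4×1.3684089072 − 1.3626787963 = 4.1109568325
Denominator 4 − 1 = 3.
R = 4.1109568325/3 = 1.3703189442

1.370319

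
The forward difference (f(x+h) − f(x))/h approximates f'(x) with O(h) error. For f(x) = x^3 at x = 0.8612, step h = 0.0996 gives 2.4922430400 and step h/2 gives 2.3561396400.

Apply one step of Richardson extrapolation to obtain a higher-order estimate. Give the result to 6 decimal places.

2.220036

r = 1: numerator weight 2, denominator 1.
Difference of the inputs: 2.3561396400 − 2.4922430400 = -0.1361034000
Divide by 2^1 − 1 = 1: (-0.1361034000)/1 = -0.1361034000
R = 2.3561396400 − 0.1361034000 = 2.2200362400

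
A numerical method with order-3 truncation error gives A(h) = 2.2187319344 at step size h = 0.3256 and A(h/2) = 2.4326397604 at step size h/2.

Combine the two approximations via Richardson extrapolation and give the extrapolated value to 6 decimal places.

The method has order 3: 2^3 = 8.
8×2.4326397604 − 2.2187319344 = 17.2423861488
Extrapolated: 17.2423861488 / 7 = 2.4631980213

2.463198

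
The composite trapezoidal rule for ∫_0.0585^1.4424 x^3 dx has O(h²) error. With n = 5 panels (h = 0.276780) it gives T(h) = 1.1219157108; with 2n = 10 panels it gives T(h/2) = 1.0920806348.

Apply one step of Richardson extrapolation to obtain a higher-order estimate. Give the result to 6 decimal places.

Method order is 2; weight 2^2 = 4.
Weighted: 4.3683225392 − 1.1219157108 = 3.2464068284
Divide by 2^2 − 1 = 3.
3.2464068284 ÷ 3 = 1.0821356095

1.082136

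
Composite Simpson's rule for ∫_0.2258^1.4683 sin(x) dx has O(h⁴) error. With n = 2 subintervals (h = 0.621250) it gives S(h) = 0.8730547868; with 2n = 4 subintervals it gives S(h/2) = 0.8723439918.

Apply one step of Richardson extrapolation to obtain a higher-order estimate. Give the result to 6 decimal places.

Leading term ∝ h^4; use weight 16 = 2^4.
16·0.8723439918 − 0.8730547868 = 13.0844490820
Denominator 16 − 1 = 15.
Result: 0.8722966055

0.872297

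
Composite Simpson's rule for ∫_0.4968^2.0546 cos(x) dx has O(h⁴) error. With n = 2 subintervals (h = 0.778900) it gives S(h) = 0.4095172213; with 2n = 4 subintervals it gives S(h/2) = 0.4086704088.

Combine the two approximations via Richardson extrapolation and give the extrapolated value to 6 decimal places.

0.408614

Method order is 4; weight 2^4 = 16.
Top: 16(0.4086704088) − (0.4095172213) = 6.1292093195
Denominator 16 − 1 = 15.
Result: 0.4086139546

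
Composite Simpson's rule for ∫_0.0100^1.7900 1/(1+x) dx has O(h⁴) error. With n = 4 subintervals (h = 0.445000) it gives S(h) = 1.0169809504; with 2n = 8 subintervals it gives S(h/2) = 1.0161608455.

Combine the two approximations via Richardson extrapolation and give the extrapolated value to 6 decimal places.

Leading term ∝ h^4; use weight 16 = 2^4.
2^4 × A(h/2) = 16.2585735280; minus A(h) gives 15.2415925776.
Denominator 16 − 1 = 15.
So the Richardson estimate is 1.0161061718.
Correction |R − A(h/2)| = 5.467e-05; gap |A(h/2) − A(h)| = 8.201e-04.

1.016106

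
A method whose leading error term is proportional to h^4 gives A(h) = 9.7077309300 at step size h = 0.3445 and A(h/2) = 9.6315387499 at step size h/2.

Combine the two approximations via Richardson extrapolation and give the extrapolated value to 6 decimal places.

With r = 4 the leading error scales as h^4, so the weight is 2^4 = 16.
16×9.6315387499 = 154.1046199984; 154.1046199984 − 9.7077309300 = 144.3968890684
Divide by 2^4 − 1 = 15.
(16×9.6315387499 − 9.7077309300)/(16 − 1) = 9.6264592712
Shift from A(h/2): −0.0050794787.

9.626459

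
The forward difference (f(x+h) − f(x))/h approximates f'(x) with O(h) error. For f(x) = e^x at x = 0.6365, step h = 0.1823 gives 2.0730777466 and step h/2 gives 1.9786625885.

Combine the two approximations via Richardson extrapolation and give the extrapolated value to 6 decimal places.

Error is O(h^1); halving h shrinks it by 2^1 = 2.
2^1·A(h/2) = 3.9573251770; minus A(h) gives 1.8842474304.
(2·1.9786625885 − 2.0730777466)/(2 − 1) = 1.8842474304
Shift from A(h/2): −0.0944151581.

1.884247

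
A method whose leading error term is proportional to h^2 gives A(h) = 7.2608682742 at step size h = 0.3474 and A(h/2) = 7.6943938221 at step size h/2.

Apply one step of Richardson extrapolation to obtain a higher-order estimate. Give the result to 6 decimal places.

Error is O(h^2); halving h shrinks it by 2^2 = 4.
Top: 4(7.6943938221) − (7.2608682742) = 23.5167070142
Divide by 2^2 − 1 = 3.
So the Richardson estimate is 7.8389023381.
Correction |R − A(h/2)| = 1.445e-01; gap |A(h/2) − A(h)| = 4.335e-01.

7.838902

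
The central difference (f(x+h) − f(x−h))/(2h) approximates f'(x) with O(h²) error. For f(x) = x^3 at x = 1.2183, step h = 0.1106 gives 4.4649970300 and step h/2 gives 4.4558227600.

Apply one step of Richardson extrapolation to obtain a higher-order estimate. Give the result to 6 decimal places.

Leading term ∝ h^2; use weight 4 = 2^2.
2^2·A(h/2) = 17.8232910400; minus A(h) gives 13.3582940100.
13.3582940100 ÷ 3 = 4.4527646700

4.452765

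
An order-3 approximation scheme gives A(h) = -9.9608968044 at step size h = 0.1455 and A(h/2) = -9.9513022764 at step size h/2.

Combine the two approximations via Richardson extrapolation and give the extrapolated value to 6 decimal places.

r = 3, so 2^r = 8.
2^3 × A(h/2) = -79.6104182112; minus A(h) gives -69.6495214068.
Extrapolated: (-69.6495214068) / 7 = -9.9499316295

-9.949932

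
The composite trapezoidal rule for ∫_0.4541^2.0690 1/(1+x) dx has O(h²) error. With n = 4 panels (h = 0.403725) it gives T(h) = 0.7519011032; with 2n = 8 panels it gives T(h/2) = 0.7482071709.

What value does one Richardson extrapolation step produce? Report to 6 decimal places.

With r = 2 the leading error scales as h^2, so the weight is 2^2 = 4.
Numerator 4*A(h/2) − A(h) = 4*0.7482071709 − 0.7519011032 = 2.2409275804
Denominator 4 − 1 = 3.
So the Richardson estimate is 0.7469758601.

0.746976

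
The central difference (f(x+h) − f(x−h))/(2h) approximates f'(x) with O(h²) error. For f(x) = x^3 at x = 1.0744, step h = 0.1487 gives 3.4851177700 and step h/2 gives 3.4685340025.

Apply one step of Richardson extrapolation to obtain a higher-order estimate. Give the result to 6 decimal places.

3.463006

Error is O(h^2); halving h shrinks it by 2^2 = 4.
4×3.4685340025 = 13.8741360100; subtract 3.4851177700 → 10.3890182400
R = 10.3890182400/3 = 3.4630060800
Gap between inputs: 1.658e-02; correction applied: −0.0055279225.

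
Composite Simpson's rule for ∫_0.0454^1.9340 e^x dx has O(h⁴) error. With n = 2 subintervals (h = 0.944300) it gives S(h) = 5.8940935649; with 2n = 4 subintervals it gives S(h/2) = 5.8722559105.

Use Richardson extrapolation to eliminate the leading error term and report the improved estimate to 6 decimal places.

5.870800

r = 4: numerator weight 16, denominator 15.
16 × 5.8722559105 = 93.9560945680; 93.9560945680 − 5.8940935649 = 88.0620010031
Denominator 16 − 1 = 15.
(16 × 5.8722559105 − 5.8940935649)/(16 − 1) = 5.8708000669
Shift from A(h/2): −0.0014558436.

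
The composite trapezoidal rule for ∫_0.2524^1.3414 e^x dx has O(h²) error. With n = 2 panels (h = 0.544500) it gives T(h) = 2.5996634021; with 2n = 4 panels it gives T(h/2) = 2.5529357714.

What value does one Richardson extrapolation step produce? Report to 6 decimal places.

Order 2 gives 2^r = 4 and 2^r − 1 = 3.
Weighted: 10.2117430856 − 2.5996634021 = 7.6120796835
Denominator 4 − 1 = 3.
Extrapolated: 7.6120796835 / 3 = 2.5373598945

2.537360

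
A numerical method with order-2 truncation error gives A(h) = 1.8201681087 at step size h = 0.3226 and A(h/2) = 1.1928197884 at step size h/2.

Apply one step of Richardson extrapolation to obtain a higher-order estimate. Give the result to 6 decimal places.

Order 2 gives 2^r = 4 and 2^r − 1 = 3.
A(h/2) − A(h) = 1.1928197884 − 1.8201681087 = -0.6273483203
Correction (A(h/2) − A(h))/(4 − 1) = (-0.6273483203)/3 = -0.2091161068
R = 1.1928197884 − 0.2091161068 = 0.9837036816
Correction |R − A(h/2)| = 2.091e-01; gap |A(h/2) − A(h)| = 6.273e-01.

0.983704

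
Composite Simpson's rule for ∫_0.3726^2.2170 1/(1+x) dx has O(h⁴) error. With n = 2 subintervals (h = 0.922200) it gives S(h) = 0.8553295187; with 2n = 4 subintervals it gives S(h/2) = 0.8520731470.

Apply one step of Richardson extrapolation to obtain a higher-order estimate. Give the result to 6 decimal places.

0.851856

r = 4, so 2^r = 16.
Weighted: 13.6331703520 − 0.8553295187 = 12.7778408333
Denominator 16 − 1 = 15.
Result: 0.8518560556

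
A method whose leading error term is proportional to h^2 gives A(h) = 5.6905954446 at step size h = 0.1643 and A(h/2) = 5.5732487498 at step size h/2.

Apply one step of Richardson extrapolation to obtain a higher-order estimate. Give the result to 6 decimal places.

The method has order 2: 2^2 = 4.
4*5.5732487498 − 5.6905954446 = 16.6023995546
Denominator 4 − 1 = 3.
Extrapolated: 16.6023995546 / 3 = 5.5341331849

5.534133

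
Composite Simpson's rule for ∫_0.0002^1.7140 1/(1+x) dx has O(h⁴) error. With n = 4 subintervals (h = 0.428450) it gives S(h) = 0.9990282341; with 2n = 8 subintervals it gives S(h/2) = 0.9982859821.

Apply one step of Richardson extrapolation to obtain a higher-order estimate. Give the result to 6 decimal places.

Leading term ∝ h^4; use weight 16 = 2^4.
16 × 0.9982859821 = 15.9725757136; subtract 0.9990282341 → 14.9735474795
Denominator 16 − 1 = 15.
So the Richardson estimate is 0.9982364986.

0.998236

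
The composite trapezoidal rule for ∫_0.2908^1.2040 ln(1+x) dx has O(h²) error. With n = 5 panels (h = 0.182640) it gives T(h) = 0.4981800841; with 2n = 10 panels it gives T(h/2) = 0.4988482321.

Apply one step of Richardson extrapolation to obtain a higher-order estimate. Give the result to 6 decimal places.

The method has order 2: 2^2 = 4.
Weighted: 1.9953929284 − 0.4981800841 = 1.4972128443
Denominator 4 − 1 = 3.
Result: 0.4990709481
Shift from A(h/2): +0.0002227160.

0.499071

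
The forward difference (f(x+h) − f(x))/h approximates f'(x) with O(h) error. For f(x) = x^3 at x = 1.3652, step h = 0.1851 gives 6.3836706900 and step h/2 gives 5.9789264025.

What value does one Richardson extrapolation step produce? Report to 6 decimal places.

Error is O(h^1); halving h shrinks it by 2^1 = 2.
Top: 2(5.9789264025) − (6.3836706900) = 5.5741821150
Extrapolated: 5.5741821150 / 1 = 5.5741821150

5.574182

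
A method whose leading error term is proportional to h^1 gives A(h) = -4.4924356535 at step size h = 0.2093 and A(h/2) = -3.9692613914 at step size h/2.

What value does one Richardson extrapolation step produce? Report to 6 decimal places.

-3.446087

Method order is 1; weight 2^1 = 2.
2*(-3.9692613914) = -7.9385227828; subtract (-4.4924356535) → -3.4460871293
(-3.4460871293) ÷ 1 = -3.4460871293
Shift from A(h/2): +0.5231742621.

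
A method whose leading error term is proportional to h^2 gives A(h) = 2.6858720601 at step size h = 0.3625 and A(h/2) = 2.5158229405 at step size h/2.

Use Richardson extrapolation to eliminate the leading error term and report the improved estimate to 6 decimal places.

Error is O(h^2); halving h shrinks it by 2^2 = 4.
Difference of the inputs: 2.5158229405 − 2.6858720601 = -0.1700491196
Divide by 2^2 − 1 = 3: (-0.1700491196)/3 = -0.0566830399
R = A(h/2) + (A(h/2) − A(h))/3 = 2.5158229405 − 0.0566830399 = 2.4591399006
Shift from A(h/2): −0.0566830399.

2.459140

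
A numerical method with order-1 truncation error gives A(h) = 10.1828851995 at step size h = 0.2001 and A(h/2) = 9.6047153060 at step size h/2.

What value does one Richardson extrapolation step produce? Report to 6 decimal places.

9.026545

The method has order 1: 2^1 = 2.
Top: 2(9.6047153060) − (10.1828851995) = 9.0265454125
Denominator 2 − 1 = 1.
R = 9.0265454125/1 = 9.0265454125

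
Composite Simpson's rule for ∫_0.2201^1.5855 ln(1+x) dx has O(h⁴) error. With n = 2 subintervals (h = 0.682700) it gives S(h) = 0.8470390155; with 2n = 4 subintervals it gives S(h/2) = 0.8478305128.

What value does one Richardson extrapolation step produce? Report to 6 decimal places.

0.847883

With r = 4 the leading error scales as h^4, so the weight is 2^4 = 16.
16 × 0.8478305128 = 13.5652882048; 13.5652882048 − 0.8470390155 = 12.7182491893
Denominator 16 − 1 = 15.
Extrapolated: 12.7182491893 / 15 = 0.8478832793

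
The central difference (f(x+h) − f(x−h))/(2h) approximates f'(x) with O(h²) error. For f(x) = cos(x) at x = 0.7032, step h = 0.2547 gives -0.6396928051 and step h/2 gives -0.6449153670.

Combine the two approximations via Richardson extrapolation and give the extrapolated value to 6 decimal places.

-0.646656

Order 2 gives 2^r = 4 and 2^r − 1 = 3.
Weighted: (-2.5796614680) − (-0.6396928051) = -1.9399686629
(-1.9399686629) ÷ 3 = -0.6466562210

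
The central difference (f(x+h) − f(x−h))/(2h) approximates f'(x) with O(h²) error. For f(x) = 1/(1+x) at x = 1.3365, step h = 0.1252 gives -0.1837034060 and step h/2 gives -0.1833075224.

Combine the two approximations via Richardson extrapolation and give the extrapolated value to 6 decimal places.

r = 2, so 2^r = 4.
Numerator 4 × A(h/2) − A(h) = 4 × (-0.1833075224) − (-0.1837034060) = -0.5495266836
(-0.5495266836) ÷ 3 = -0.1831755612
Shift from A(h/2): +0.0001319612.

-0.183176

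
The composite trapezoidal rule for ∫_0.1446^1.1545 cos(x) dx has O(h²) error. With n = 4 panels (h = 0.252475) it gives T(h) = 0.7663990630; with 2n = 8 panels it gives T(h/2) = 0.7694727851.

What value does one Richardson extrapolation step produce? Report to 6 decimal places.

Order 2 gives 2^r = 4 and 2^r − 1 = 3.
A(h/2) − A(h) = 0.7694727851 − 0.7663990630 = 0.0030737221
Divide by 2^2 − 1 = 3: 0.0030737221/3 = 0.0010245740
R = A(h/2) + (A(h/2) − A(h))/3 = 0.7694727851 + 0.0010245740 = 0.7704973591

0.770497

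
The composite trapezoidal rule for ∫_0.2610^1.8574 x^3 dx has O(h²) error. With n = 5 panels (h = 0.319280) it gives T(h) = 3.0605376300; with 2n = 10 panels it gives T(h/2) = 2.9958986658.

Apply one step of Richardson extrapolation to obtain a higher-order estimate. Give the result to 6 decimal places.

Error is O(h^2); halving h shrinks it by 2^2 = 4.
Numerator 4*A(h/2) − A(h) = 4*2.9958986658 − 3.0605376300 = 8.9230570332
Extrapolated: 8.9230570332 / 3 = 2.9743523444
Shift from A(h/2): −0.0215463214.

2.974352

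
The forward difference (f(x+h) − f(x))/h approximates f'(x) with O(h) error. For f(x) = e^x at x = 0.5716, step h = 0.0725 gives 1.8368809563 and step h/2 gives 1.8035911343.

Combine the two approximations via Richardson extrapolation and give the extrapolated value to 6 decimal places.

The method has order 1: 2^1 = 2.
2^1×A(h/2) = 3.6071822686; minus A(h) gives 1.7703013123.
Denominator 2 − 1 = 1.
R = 1.7703013123/1 = 1.7703013123

1.770301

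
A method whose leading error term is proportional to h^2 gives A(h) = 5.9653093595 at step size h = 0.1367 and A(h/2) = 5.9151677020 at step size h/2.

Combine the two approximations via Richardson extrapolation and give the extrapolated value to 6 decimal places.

Order 2 gives 2^r = 4 and 2^r − 1 = 3.
Weighted: 23.6606708080 − 5.9653093595 = 17.6953614485
Divide by 2^2 − 1 = 3.
Result: 5.8984538162

5.898454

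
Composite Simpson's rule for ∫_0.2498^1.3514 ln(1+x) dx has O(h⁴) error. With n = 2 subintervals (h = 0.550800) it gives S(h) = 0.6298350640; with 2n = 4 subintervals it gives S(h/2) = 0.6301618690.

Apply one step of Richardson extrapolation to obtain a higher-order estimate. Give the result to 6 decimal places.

0.630184

With r = 4 the leading error scales as h^4, so the weight is 2^4 = 16.
Difference of the inputs: 0.6301618690 − 0.6298350640 = 0.0003268050
Correction (A(h/2) − A(h))/(16 − 1) = 0.0003268050/15 = 0.0000217870
R = 0.6301618690 + 0.0000217870 = 0.6301836560
Gap between inputs: 3.268e-04; correction applied: +0.0000217870.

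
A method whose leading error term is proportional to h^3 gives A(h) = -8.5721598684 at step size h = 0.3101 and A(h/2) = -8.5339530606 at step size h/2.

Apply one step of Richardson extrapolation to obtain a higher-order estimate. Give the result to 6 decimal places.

-8.528495

With r = 3 the leading error scales as h^3, so the weight is 2^3 = 8.
2^3 × A(h/2) = -68.2716244848; minus A(h) gives -59.6994646164.
(-59.6994646164) ÷ 7 = -8.5284949452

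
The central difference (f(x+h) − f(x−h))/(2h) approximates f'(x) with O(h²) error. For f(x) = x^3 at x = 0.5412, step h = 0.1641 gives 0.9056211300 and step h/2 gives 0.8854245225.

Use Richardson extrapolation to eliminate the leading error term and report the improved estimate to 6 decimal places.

0.878692

r = 2, so 2^r = 4.
Weighted: 3.5416980900 − 0.9056211300 = 2.6360769600
R = 2.6360769600/3 = 0.8786923200
Gap between inputs: 2.020e-02; correction applied: −0.0067322025.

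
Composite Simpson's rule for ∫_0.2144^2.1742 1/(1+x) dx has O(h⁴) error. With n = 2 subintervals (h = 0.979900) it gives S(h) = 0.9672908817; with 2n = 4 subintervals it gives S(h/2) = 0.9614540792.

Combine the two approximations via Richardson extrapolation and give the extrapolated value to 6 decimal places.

0.961065

r = 4, so 2^r = 16.
Difference of the inputs: 0.9614540792 − 0.9672908817 = -0.0058368025
Correction (A(h/2) − A(h))/(16 − 1) = (-0.0058368025)/15 = -0.0003891202
R = 0.9614540792 − 0.0003891202 = 0.9610649590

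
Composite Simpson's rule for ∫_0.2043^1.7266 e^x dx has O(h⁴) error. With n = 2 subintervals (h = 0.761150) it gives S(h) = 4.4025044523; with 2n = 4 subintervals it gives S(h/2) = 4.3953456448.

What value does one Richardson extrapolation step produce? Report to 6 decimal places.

Order 4 gives 2^r = 16 and 2^r − 1 = 15.
Weighted: 70.3255303168 − 4.4025044523 = 65.9230258645
65.9230258645 ÷ 15 = 4.3948683910

4.394868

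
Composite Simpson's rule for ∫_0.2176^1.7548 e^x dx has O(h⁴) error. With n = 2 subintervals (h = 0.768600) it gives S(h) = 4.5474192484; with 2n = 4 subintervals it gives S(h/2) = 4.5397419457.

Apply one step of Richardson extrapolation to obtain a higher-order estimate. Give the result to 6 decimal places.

Method order is 4; weight 2^4 = 16.
Weighted: 72.6358711312 − 4.5474192484 = 68.0884518828
Denominator 16 − 1 = 15.
(16 × 4.5397419457 − 4.5474192484)/(16 − 1) = 4.5392301255
Shift from A(h/2): −0.0005118202.

4.539230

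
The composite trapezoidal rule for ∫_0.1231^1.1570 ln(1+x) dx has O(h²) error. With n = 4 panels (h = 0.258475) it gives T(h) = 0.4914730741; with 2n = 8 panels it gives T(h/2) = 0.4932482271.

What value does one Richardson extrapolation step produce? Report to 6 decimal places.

0.493840

Order 2 gives 2^r = 4 and 2^r − 1 = 3.
A(h/2) − A(h) = 0.4932482271 − 0.4914730741 = 0.0017751530
Correction (A(h/2) − A(h))/(4 − 1) = 0.0017751530/3 = 0.0005917177
R = A(h/2) + (A(h/2) − A(h))/3 = 0.4932482271 + 0.0005917177 = 0.4938399448
Correction |R − A(h/2)| = 5.917e-04; gap |A(h/2) − A(h)| = 1.775e-03.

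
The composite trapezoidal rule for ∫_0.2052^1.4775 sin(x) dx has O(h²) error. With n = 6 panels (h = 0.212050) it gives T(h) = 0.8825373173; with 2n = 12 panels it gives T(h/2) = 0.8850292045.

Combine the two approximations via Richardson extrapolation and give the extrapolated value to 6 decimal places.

0.885860

r = 2: numerator weight 4, denominator 3.
4·0.8850292045 = 3.5401168180; 3.5401168180 − 0.8825373173 = 2.6575795007
Divide by 2^2 − 1 = 3.
(4·0.8850292045 − 0.8825373173)/(4 − 1) = 0.8858598336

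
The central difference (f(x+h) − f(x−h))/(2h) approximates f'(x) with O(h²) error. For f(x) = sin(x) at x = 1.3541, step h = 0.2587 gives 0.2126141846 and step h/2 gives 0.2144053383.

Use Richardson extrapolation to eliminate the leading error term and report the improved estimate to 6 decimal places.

Method order is 2; weight 2^2 = 4.
2^2·A(h/2) = 0.8576213532; minus A(h) gives 0.6450071686.
Divide by 2^2 − 1 = 3.
So the Richardson estimate is 0.2150023895.

0.215002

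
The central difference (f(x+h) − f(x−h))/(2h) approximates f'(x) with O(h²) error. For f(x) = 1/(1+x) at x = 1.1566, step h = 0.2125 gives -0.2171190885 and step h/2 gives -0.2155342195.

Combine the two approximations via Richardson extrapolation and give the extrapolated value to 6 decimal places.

Method order is 2; weight 2^2 = 4.
4×(-0.2155342195) = -0.8621368780; (-0.8621368780) − (-0.2171190885) = -0.6450177895
Extrapolated: (-0.6450177895) / 3 = -0.2150059298
Correction |R − A(h/2)| = 5.283e-04; gap |A(h/2) − A(h)| = 1.585e-03.

-0.215006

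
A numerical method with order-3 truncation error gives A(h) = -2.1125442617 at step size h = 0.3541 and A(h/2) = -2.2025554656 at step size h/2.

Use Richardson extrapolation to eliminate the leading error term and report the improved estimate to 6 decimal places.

-2.215414

Error is O(h^3); halving h shrinks it by 2^3 = 8.
Numerator 8·A(h/2) − A(h) = 8·(-2.2025554656) − (-2.1125442617) = -15.5078994631
Denominator 8 − 1 = 7.
So the Richardson estimate is -2.2154142090.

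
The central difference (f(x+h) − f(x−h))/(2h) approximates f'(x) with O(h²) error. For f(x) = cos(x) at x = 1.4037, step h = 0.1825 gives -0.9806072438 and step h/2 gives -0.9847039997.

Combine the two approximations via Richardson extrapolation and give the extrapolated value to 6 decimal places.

Leading term ∝ h^2; use weight 4 = 2^2.
4×(-0.9847039997) − (-0.9806072438) = -2.9582087550
Divide by 2^2 − 1 = 3.
Extrapolated: (-2.9582087550) / 3 = -0.9860695850

-0.986070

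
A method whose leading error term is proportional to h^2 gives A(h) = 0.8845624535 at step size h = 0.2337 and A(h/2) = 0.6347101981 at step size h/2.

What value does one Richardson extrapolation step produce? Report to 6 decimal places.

Leading term ∝ h^2; use weight 4 = 2^2.
Weighted: 2.5388407924 − 0.8845624535 = 1.6542783389
1.6542783389 ÷ 3 = 0.5514261130
Gap between inputs: 2.499e-01; correction applied: −0.0832840851.

0.551426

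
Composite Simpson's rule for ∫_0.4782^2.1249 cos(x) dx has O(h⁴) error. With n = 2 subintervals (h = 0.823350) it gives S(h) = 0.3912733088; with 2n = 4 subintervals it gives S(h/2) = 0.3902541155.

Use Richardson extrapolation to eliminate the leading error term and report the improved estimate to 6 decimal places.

0.390186

Leading term ∝ h^4; use weight 16 = 2^4.
Weighted: 6.2440658480 − 0.3912733088 = 5.8527925392
(16·0.3902541155 − 0.3912733088)/(16 − 1) = 0.3901861693
Shift from A(h/2): −0.0000679462.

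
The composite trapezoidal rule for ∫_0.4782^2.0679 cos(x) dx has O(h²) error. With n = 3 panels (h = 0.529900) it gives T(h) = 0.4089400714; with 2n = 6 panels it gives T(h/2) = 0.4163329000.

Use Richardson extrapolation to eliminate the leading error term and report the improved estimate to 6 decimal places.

0.418797

With r = 2 the leading error scales as h^2, so the weight is 2^2 = 4.
2^2*A(h/2) = 1.6653316000; minus A(h) gives 1.2563915286.
Divide by 2^2 − 1 = 3.
R = 1.2563915286/3 = 0.4187971762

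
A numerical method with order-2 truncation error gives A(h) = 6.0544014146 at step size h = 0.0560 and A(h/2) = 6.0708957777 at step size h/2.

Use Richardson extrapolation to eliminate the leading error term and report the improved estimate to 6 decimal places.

The method has order 2: 2^2 = 4.
4×6.0708957777 = 24.2835831108; 24.2835831108 − 6.0544014146 = 18.2291816962
R = 18.2291816962/3 = 6.0763938987

6.076394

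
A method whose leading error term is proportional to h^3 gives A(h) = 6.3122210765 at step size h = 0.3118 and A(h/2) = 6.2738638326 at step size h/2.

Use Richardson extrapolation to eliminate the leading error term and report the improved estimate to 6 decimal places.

Error is O(h^3); halving h shrinks it by 2^3 = 8.
8*6.2738638326 = 50.1909106608; subtract 6.3122210765 → 43.8786895843
Divide by 2^3 − 1 = 7.
Extrapolated: 43.8786895843 / 7 = 6.2683842263

6.268384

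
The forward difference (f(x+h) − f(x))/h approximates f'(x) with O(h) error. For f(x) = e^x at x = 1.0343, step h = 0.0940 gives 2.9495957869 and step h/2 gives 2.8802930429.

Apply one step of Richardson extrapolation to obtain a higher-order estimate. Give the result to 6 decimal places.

Error is O(h^1); halving h shrinks it by 2^1 = 2.
Top: 2(2.8802930429) − (2.9495957869) = 2.8109902989
Extrapolated: 2.8109902989 / 1 = 2.8109902989
Gap between inputs: 6.930e-02; correction applied: −0.0693027440.

2.810990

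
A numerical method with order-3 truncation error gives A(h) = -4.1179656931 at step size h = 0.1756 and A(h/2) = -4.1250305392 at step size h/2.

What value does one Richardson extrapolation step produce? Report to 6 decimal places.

Error is O(h^3); halving h shrinks it by 2^3 = 8.
Weighted: (-33.0002443136) − (-4.1179656931) = -28.8822786205
Denominator 8 − 1 = 7.
So the Richardson estimate is -4.1260398029.

-4.126040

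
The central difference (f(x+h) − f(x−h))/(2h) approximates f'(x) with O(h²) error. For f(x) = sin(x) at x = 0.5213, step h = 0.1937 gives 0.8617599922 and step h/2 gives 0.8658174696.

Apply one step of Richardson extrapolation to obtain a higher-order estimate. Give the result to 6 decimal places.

Leading term ∝ h^2; use weight 4 = 2^2.
2^2·A(h/2) = 3.4632698784; minus A(h) gives 2.6015098862.
Extrapolated: 2.6015098862 / 3 = 0.8671699621
Gap between inputs: 4.057e-03; correction applied: +0.0013524925.

0.867170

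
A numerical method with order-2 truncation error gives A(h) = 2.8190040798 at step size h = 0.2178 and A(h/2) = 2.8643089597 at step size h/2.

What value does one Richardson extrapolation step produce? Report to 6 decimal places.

With r = 2 the leading error scales as h^2, so the weight is 2^2 = 4.
2^2×A(h/2) = 11.4572358388; minus A(h) gives 8.6382317590.
Divide by 2^2 − 1 = 3.
Result: 2.8794105863
Correction |R − A(h/2)| = 1.510e-02; gap |A(h/2) − A(h)| = 4.530e-02.

2.879411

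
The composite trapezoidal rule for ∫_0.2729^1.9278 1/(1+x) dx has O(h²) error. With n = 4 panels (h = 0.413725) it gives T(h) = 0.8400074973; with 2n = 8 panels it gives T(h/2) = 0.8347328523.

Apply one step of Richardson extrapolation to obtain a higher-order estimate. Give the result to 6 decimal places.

0.832975

Method order is 2; weight 2^2 = 4.
Numerator 4*A(h/2) − A(h) = 4*0.8347328523 − 0.8400074973 = 2.4989239119
Denominator 4 − 1 = 3.
R = 2.4989239119/3 = 0.8329746373
Correction |R − A(h/2)| = 1.758e-03; gap |A(h/2) − A(h)| = 5.275e-03.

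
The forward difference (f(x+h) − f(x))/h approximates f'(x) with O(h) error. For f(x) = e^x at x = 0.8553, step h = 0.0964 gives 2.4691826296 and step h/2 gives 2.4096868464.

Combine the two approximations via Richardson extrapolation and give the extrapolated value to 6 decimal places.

Error is O(h^1); halving h shrinks it by 2^1 = 2.
Numerator 2*A(h/2) − A(h) = 2*2.4096868464 − 2.4691826296 = 2.3501910632
Extrapolated: 2.3501910632 / 1 = 2.3501910632
Shift from A(h/2): −0.0594957832.

2.350191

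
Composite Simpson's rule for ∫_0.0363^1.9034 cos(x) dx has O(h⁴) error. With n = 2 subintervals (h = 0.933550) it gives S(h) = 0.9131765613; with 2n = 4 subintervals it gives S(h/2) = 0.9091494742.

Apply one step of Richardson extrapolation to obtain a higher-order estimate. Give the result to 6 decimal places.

With r = 4 the leading error scales as h^4, so the weight is 2^4 = 16.
Difference of the inputs: 0.9091494742 − 0.9131765613 = -0.0040270871
Divide by 2^4 − 1 = 15: (-0.0040270871)/15 = -0.0002684725
R = 0.9091494742 − 0.0002684725 = 0.9088810017

0.908881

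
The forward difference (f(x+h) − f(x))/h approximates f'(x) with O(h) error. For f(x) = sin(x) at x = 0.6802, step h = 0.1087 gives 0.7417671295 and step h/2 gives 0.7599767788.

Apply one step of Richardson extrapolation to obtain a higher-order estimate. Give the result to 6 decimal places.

Error is O(h^1); halving h shrinks it by 2^1 = 2.
2^1 × A(h/2) = 1.5199535576; minus A(h) gives 0.7781864281.
Divide by 2^1 − 1 = 1.
Extrapolated: 0.7781864281 / 1 = 0.7781864281
Shift from A(h/2): +0.0182096493.

0.778186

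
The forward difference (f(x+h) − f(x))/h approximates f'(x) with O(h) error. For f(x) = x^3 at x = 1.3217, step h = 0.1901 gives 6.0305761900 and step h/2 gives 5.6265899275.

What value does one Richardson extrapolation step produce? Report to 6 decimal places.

The method has order 1: 2^1 = 2.
2*5.6265899275 − 6.0305761900 = 5.2226036650
5.2226036650 ÷ 1 = 5.2226036650

5.222604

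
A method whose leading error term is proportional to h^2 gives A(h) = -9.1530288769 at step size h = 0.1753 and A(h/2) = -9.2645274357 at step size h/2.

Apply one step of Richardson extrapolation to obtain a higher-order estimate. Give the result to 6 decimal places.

Error is O(h^2); halving h shrinks it by 2^2 = 4.
4 × (-9.2645274357) − (-9.1530288769) = -27.9050808659
Divide by 2^2 − 1 = 3.
(4 × (-9.2645274357) − (-9.1530288769))/(4 − 1) = -9.3016936220
Shift from A(h/2): −0.0371661863.

-9.301694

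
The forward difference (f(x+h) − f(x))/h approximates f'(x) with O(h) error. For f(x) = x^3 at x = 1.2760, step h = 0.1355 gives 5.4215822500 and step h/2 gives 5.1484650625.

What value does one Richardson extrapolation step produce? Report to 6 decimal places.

4.875348

Leading term ∝ h^1; use weight 2 = 2^1.
2·5.1484650625 − 5.4215822500 = 4.8753478750
Denominator 2 − 1 = 1.
(2·5.1484650625 − 5.4215822500)/(2 − 1) = 4.8753478750
Shift from A(h/2): −0.2731171875.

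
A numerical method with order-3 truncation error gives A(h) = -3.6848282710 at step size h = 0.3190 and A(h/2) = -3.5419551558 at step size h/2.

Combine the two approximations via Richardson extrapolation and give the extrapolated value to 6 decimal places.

The method has order 3: 2^3 = 8.
Top: 8(-3.5419551558) − (-3.6848282710) = -24.6508129754
Denominator 8 − 1 = 7.
R = (-24.6508129754)/7 = -3.5215447108
Gap between inputs: 1.429e-01; correction applied: +0.0204104450.

-3.521545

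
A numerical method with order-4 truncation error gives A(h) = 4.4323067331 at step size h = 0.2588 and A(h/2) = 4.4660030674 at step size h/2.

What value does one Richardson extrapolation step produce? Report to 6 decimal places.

With r = 4 the leading error scales as h^4, so the weight is 2^4 = 16.
Weighted: 71.4560490784 − 4.4323067331 = 67.0237423453
Extrapolated: 67.0237423453 / 15 = 4.4682494897
Gap between inputs: 3.370e-02; correction applied: +0.0022464223.

4.468249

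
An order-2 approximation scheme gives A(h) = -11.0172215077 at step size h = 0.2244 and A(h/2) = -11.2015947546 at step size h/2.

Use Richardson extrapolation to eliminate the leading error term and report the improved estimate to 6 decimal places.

-11.263053

With r = 2 the leading error scales as h^2, so the weight is 2^2 = 4.
Numerator 4×A(h/2) − A(h) = 4×(-11.2015947546) − (-11.0172215077) = -33.7891575107
Extrapolated: (-33.7891575107) / 3 = -11.2630525036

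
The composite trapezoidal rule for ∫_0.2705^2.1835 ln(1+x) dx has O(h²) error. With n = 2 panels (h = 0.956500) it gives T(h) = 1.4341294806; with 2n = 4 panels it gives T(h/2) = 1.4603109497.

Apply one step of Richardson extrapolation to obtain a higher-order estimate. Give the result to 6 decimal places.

The method has order 2: 2^2 = 4.
Top: 4(1.4603109497) − (1.4341294806) = 4.4071143182
R = 4.4071143182/3 = 1.4690381061
Gap between inputs: 2.618e-02; correction applied: +0.0087271564.

1.469038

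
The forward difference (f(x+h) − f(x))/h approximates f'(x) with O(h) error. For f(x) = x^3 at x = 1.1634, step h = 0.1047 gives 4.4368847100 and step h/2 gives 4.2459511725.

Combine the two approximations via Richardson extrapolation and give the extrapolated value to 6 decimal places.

4.055018

r = 1, so 2^r = 2.
2*4.2459511725 = 8.4919023450; subtract 4.4368847100 → 4.0550176350
Denominator 2 − 1 = 1.
So the Richardson estimate is 4.0550176350.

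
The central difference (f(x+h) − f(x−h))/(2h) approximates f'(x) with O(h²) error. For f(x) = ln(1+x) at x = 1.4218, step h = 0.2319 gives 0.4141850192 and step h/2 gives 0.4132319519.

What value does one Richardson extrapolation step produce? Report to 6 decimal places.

Order 2 gives 2^r = 4 and 2^r − 1 = 3.
4·0.4132319519 = 1.6529278076; subtract 0.4141850192 → 1.2387427884
Extrapolated: 1.2387427884 / 3 = 0.4129142628

0.412914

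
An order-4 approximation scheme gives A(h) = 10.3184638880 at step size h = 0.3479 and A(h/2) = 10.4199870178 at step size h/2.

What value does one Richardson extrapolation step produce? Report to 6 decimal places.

10.426755

r = 4, so 2^r = 16.
16*10.4199870178 − 10.3184638880 = 156.4013283968
Divide by 2^4 − 1 = 15.
(16*10.4199870178 − 10.3184638880)/(16 − 1) = 10.4267552265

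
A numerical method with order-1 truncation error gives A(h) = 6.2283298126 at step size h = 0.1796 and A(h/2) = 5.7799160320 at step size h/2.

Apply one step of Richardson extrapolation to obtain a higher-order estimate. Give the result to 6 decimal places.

r = 1: numerator weight 2, denominator 1.
Difference of the inputs: 5.7799160320 − 6.2283298126 = -0.4484137806
Correction (A(h/2) − A(h))/(2 − 1) = (-0.4484137806)/1 = -0.4484137806
R = A(h/2) + (A(h/2) − A(h))/1 = 5.7799160320 − 0.4484137806 = 5.3315022514
Shift from A(h/2): −0.4484137806.

5.331502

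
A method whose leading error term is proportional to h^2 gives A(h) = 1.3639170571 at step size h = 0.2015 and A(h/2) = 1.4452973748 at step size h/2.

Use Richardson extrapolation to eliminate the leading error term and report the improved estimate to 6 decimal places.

1.472424

Leading term ∝ h^2; use weight 4 = 2^2.
Top: 4(1.4452973748) − (1.3639170571) = 4.4172724421
Extrapolated: 4.4172724421 / 3 = 1.4724241474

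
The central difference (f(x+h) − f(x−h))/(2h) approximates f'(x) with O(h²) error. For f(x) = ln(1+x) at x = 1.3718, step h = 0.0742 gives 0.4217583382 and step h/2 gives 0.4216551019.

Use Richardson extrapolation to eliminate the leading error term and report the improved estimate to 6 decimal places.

0.421621

With r = 2 the leading error scales as h^2, so the weight is 2^2 = 4.
Difference of the inputs: 0.4216551019 − 0.4217583382 = -0.0001032363
Correction (A(h/2) − A(h))/(4 − 1) = (-0.0001032363)/3 = -0.0000344121
R = 0.4216551019 − 0.0000344121 = 0.4216206898
Correction |R − A(h/2)| = 3.441e-05; gap |A(h/2) − A(h)| = 1.032e-04.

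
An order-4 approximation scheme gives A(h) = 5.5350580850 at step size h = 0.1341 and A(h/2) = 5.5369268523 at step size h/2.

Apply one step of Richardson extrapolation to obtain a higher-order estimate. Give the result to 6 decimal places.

r = 4: numerator weight 16, denominator 15.
16 × 5.5369268523 = 88.5908296368; subtract 5.5350580850 → 83.0557715518
R = 83.0557715518/15 = 5.5370514368

5.537051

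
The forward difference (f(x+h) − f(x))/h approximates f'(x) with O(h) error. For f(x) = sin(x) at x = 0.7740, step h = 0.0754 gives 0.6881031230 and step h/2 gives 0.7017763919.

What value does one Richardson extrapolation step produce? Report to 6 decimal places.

The method has order 1: 2^1 = 2.
Top: 2(0.7017763919) − (0.6881031230) = 0.7154496608
Extrapolated: 0.7154496608 / 1 = 0.7154496608
Gap between inputs: 1.367e-02; correction applied: +0.0136732689.

0.715450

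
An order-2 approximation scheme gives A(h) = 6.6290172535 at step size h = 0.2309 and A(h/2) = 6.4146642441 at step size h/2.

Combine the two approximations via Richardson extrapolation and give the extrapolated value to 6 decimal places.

r = 2, so 2^r = 4.
2^2*A(h/2) = 25.6586569764; minus A(h) gives 19.0296397229.
Denominator 4 − 1 = 3.
Result: 6.3432132410

6.343213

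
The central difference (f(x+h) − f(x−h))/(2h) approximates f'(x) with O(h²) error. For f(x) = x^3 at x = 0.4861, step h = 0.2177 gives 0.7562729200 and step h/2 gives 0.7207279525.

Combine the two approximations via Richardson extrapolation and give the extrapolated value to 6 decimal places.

0.708880

r = 2: numerator weight 4, denominator 3.
4*0.7207279525 = 2.8829118100; subtract 0.7562729200 → 2.1266388900
R = 2.1266388900/3 = 0.7088796300
Gap between inputs: 3.554e-02; correction applied: −0.0118483225.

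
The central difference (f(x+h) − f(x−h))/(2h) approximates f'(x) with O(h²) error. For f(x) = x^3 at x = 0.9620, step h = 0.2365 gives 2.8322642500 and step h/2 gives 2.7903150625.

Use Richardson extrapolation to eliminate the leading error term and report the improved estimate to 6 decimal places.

r = 2: numerator weight 4, denominator 3.
Weighted: 11.1612602500 − 2.8322642500 = 8.3289960000
Divide by 2^2 − 1 = 3.
8.3289960000 ÷ 3 = 2.7763320000

2.776332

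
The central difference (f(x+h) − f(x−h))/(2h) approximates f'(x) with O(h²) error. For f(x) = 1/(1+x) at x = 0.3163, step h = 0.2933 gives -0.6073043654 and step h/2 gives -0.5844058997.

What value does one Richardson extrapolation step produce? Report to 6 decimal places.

-0.576773

Leading term ∝ h^2; use weight 4 = 2^2.
A(h/2) − A(h) = -0.5844058997 − (-0.6073043654) = 0.0228984657
Divide by 2^2 − 1 = 3: 0.0228984657/3 = 0.0076328219
R = A(h/2) + (A(h/2) − A(h))/3 = -0.5844058997 + 0.0076328219 = -0.5767730778
Gap between inputs: 2.290e-02; correction applied: +0.0076328219.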